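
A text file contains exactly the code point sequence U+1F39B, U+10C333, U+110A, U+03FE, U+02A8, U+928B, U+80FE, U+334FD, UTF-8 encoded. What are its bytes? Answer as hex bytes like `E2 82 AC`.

U+1F39B: 4-byte form → F0 9F 8E 9B.
U+10C333: 4-byte form → F4 8C 8C B3.
U+110A: 3-byte form → E1 84 8A.
U+03FE: 2-byte form → CF BE.
U+02A8: 2-byte form → CA A8.
U+928B: 3-byte form → E9 8A 8B.
U+80FE: 3-byte form → E8 83 BE.
U+334FD: 4-byte form → F0 B3 93 BD.
Concatenated (25 bytes): F0 9F 8E 9B F4 8C 8C B3 E1 84 8A CF BE CA A8 E9 8A 8B E8 83 BE F0 B3 93 BD.

F0 9F 8E 9B F4 8C 8C B3 E1 84 8A CF BE CA A8 E9 8A 8B E8 83 BE F0 B3 93 BD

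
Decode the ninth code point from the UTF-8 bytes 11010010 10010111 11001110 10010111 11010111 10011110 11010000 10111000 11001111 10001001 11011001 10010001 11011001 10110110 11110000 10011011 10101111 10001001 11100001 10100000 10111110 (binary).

U+183E

Offset 0: leading byte 0xD2 = 11010010 → 2-byte char #1 = D2 97.
Offset 2: leading byte 0xCE = 11001110 → 2-byte char #2 = CE 97.
Offset 4: leading byte 0xD7 = 11010111 → 2-byte char #3 = D7 9E.
Offset 6: leading byte 0xD0 = 11010000 → 2-byte char #4 = D0 B8.
Offset 8: leading byte 0xCF = 11001111 → 2-byte char #5 = CF 89.
Offset 10: leading byte 0xD9 = 11011001 → 2-byte char #6 = D9 91.
Offset 12: leading byte 0xD9 = 11011001 → 2-byte char #7 = D9 B6.
Offset 14: leading byte 0xF0 = 11110000 → 4-byte char #8 = F0 9B AF 89.
Offset 18: leading byte 0xE1 = 11100001 → 3-byte char #9 = E1 A0 BE.
Leading byte 0xE1 = 11100001 matches 1110xxxx → 3-byte sequence.
Byte 1: 0xE1 = 11100001, payload 0001 (4 bits).
Byte 2: 0xA0 = 10100000 (10xxxxxx ✓), payload 100000.
Byte 3: 0xBE = 10111110 (10xxxxxx ✓), payload 111110.
Concatenate: 0001100000111110 = 0x183E (16 bits → U+183E).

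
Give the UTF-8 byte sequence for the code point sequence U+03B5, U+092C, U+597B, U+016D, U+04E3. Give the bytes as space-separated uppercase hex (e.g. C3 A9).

CE B5 E0 A4 AC E5 A5 BB C5 AD D3 A3

U+03B5: 2-byte form → CE B5.
U+092C: 3-byte form → E0 A4 AC.
U+597B: 3-byte form → E5 A5 BB.
U+016D: 2-byte form → C5 AD.
U+04E3: 2-byte form → D3 A3.
Concatenated (12 bytes): CE B5 E0 A4 AC E5 A5 BB C5 AD D3 A3.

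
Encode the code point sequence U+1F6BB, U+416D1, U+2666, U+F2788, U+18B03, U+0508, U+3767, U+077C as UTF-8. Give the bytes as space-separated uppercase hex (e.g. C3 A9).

F0 9F 9A BB F1 81 9B 91 E2 99 A6 F3 B2 9E 88 F0 98 AC 83 D4 88 E3 9D A7 DD BC

U+1F6BB: 4-byte form → F0 9F 9A BB.
U+416D1: 4-byte form → F1 81 9B 91.
U+2666: 3-byte form → E2 99 A6.
U+F2788: 4-byte form → F3 B2 9E 88.
U+18B03: 4-byte form → F0 98 AC 83.
U+0508: 2-byte form → D4 88.
U+3767: 3-byte form → E3 9D A7.
U+077C: 2-byte form → DD BC.
Concatenated (26 bytes): F0 9F 9A BB F1 81 9B 91 E2 99 A6 F3 B2 9E 88 F0 98 AC 83 D4 88 E3 9D A7 DD BC.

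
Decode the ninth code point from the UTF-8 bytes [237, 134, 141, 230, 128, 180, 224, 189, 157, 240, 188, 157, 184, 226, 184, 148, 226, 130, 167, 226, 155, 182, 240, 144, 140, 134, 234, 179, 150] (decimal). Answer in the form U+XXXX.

Offset 0: leading byte 0xED = 11101101 → 3-byte char #1 = ED 86 8D.
Offset 3: leading byte 0xE6 = 11100110 → 3-byte char #2 = E6 80 B4.
Offset 6: leading byte 0xE0 = 11100000 → 3-byte char #3 = E0 BD 9D.
Offset 9: leading byte 0xF0 = 11110000 → 4-byte char #4 = F0 BC 9D B8.
Offset 13: leading byte 0xE2 = 11100010 → 3-byte char #5 = E2 B8 94.
Offset 16: leading byte 0xE2 = 11100010 → 3-byte char #6 = E2 82 A7.
Offset 19: leading byte 0xE2 = 11100010 → 3-byte char #7 = E2 9B B6.
Offset 22: leading byte 0xF0 = 11110000 → 4-byte char #8 = F0 90 8C 86.
Offset 26: leading byte 0xEA = 11101010 → 3-byte char #9 = EA B3 96.
Leading byte 0xEA = 11101010 matches 1110xxxx → 3-byte sequence.
Byte 1: 0xEA = 11101010, payload 1010 (4 bits).
Byte 2: 0xB3 = 10110011 (10xxxxxx ✓), payload 110011.
Byte 3: 0x96 = 10010110 (10xxxxxx ✓), payload 010110.
Concatenate: 1010110011010110 = 0xACD6 (16 bits → U+ACD6).

U+ACD6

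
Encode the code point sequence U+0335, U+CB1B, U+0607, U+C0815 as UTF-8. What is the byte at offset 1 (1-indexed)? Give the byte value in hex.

1-indexed offset 1 is 0-indexed offset 0.
U+0335 → 2-byte form CC B5 at offsets 0–1.
Offset 0 falls in char 1's range; it's byte 1 of CC B5 = 0xCC.

0xCC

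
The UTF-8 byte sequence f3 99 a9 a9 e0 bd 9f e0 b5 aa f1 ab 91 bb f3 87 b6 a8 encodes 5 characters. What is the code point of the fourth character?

U+6B47B

Offset 0: leading byte 0xF3 = 11110011 → 4-byte char #1 = F3 99 A9 A9.
Offset 4: leading byte 0xE0 = 11100000 → 3-byte char #2 = E0 BD 9F.
Offset 7: leading byte 0xE0 = 11100000 → 3-byte char #3 = E0 B5 AA.
Offset 10: leading byte 0xF1 = 11110001 → 4-byte char #4 = F1 AB 91 BB.
Leading byte 0xF1 = 11110001 matches 11110xxx → 4-byte sequence.
Byte 1: 0xF1 = 11110001, payload 001 (3 bits).
Byte 2: 0xAB = 10101011 (10xxxxxx ✓), payload 101011.
Byte 3: 0x91 = 10010001 (10xxxxxx ✓), payload 010001.
Byte 4: 0xBB = 10111011 (10xxxxxx ✓), payload 111011.
Concatenate: 001101011010001111011 = 0x6B47B (21 bits → U+6B47B).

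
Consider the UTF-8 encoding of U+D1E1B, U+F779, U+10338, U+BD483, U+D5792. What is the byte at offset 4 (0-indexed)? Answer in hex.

0xEF

U+D1E1B → 4-byte form F3 91 B8 9B at offsets 0–3.
U+F779 → 3-byte form EF 9D B9 at offsets 4–6.
Offset 4 falls in char 2's range; it's byte 1 of EF 9D B9 = 0xEF.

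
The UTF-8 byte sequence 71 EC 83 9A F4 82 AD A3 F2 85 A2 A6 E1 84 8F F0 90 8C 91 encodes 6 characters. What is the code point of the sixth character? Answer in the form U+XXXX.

U+10311

Offset 0: leading byte 0x71 = 01110001 → 1-byte char #1 = 71.
Offset 1: leading byte 0xEC = 11101100 → 3-byte char #2 = EC 83 9A.
Offset 4: leading byte 0xF4 = 11110100 → 4-byte char #3 = F4 82 AD A3.
Offset 8: leading byte 0xF2 = 11110010 → 4-byte char #4 = F2 85 A2 A6.
Offset 12: leading byte 0xE1 = 11100001 → 3-byte char #5 = E1 84 8F.
Offset 15: leading byte 0xF0 = 11110000 → 4-byte char #6 = F0 90 8C 91.
Leading byte 0xF0 = 11110000 matches 11110xxx → 4-byte sequence.
Byte 1: 0xF0 = 11110000, payload 000 (3 bits).
Byte 2: 0x90 = 10010000 (10xxxxxx ✓), payload 010000.
Byte 3: 0x8C = 10001100 (10xxxxxx ✓), payload 001100.
Byte 4: 0x91 = 10010001 (10xxxxxx ✓), payload 010001.
Concatenate: 000010000001100010001 = 0x10311 (21 bits → U+10311).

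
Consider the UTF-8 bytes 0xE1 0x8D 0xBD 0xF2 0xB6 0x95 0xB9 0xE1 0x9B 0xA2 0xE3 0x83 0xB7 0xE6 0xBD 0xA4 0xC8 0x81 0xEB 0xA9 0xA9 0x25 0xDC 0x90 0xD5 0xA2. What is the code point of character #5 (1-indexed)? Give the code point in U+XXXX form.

U+6F64

Offset 0: leading byte 0xE1 = 11100001 → 3-byte char #1 = E1 8D BD.
Offset 3: leading byte 0xF2 = 11110010 → 4-byte char #2 = F2 B6 95 B9.
Offset 7: leading byte 0xE1 = 11100001 → 3-byte char #3 = E1 9B A2.
Offset 10: leading byte 0xE3 = 11100011 → 3-byte char #4 = E3 83 B7.
Offset 13: leading byte 0xE6 = 11100110 → 3-byte char #5 = E6 BD A4.
Leading byte 0xE6 = 11100110 matches 1110xxxx → 3-byte sequence.
Byte 1: 0xE6 = 11100110, payload 0110 (4 bits).
Byte 2: 0xBD = 10111101 (10xxxxxx ✓), payload 111101.
Byte 3: 0xA4 = 10100100 (10xxxxxx ✓), payload 100100.
Concatenate: 0110111101100100 = 0x6F64 (16 bits → U+6F64).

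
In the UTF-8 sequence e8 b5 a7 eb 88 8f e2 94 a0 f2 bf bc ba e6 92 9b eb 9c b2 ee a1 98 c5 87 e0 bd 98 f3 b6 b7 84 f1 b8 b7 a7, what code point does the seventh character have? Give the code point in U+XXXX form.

U+E858

Offset 0: leading byte 0xE8 = 11101000 → 3-byte char #1 = E8 B5 A7.
Offset 3: leading byte 0xEB = 11101011 → 3-byte char #2 = EB 88 8F.
Offset 6: leading byte 0xE2 = 11100010 → 3-byte char #3 = E2 94 A0.
Offset 9: leading byte 0xF2 = 11110010 → 4-byte char #4 = F2 BF BC BA.
Offset 13: leading byte 0xE6 = 11100110 → 3-byte char #5 = E6 92 9B.
Offset 16: leading byte 0xEB = 11101011 → 3-byte char #6 = EB 9C B2.
Offset 19: leading byte 0xEE = 11101110 → 3-byte char #7 = EE A1 98.
Leading byte 0xEE = 11101110 matches 1110xxxx → 3-byte sequence.
Byte 1: 0xEE = 11101110, payload 1110 (4 bits).
Byte 2: 0xA1 = 10100001 (10xxxxxx ✓), payload 100001.
Byte 3: 0x98 = 10011000 (10xxxxxx ✓), payload 011000.
Concatenate: 1110100001011000 = 0xE858 (16 bits → U+E858).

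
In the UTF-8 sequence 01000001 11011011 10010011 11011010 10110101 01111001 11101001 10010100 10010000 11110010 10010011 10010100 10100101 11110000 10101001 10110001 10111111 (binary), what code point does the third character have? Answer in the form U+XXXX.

Offset 0: leading byte 0x41 = 01000001 → 1-byte char #1 = 41.
Offset 1: leading byte 0xDB = 11011011 → 2-byte char #2 = DB 93.
Offset 3: leading byte 0xDA = 11011010 → 2-byte char #3 = DA B5.
Leading byte 0xDA = 11011010 matches 110xxxxx → 2-byte sequence.
Byte 1: 0xDA = 11011010, payload 11010 (5 bits).
Byte 2: 0xB5 = 10110101 (10xxxxxx ✓), payload 110101.
Concatenate: 11010110101 = 0x6B5 (11 bits → U+06B5).

U+06B5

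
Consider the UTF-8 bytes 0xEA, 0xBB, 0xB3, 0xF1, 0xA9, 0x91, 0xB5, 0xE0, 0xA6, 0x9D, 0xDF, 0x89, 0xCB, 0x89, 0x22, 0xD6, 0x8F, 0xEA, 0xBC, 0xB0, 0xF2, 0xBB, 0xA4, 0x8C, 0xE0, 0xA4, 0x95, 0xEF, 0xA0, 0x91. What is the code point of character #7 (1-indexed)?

Offset 0: leading byte 0xEA = 11101010 → 3-byte char #1 = EA BB B3.
Offset 3: leading byte 0xF1 = 11110001 → 4-byte char #2 = F1 A9 91 B5.
Offset 7: leading byte 0xE0 = 11100000 → 3-byte char #3 = E0 A6 9D.
Offset 10: leading byte 0xDF = 11011111 → 2-byte char #4 = DF 89.
Offset 12: leading byte 0xCB = 11001011 → 2-byte char #5 = CB 89.
Offset 14: leading byte 0x22 = 00100010 → 1-byte char #6 = 22.
Offset 15: leading byte 0xD6 = 11010110 → 2-byte char #7 = D6 8F.
Leading byte 0xD6 = 11010110 matches 110xxxxx → 2-byte sequence.
Byte 1: 0xD6 = 11010110, payload 10110 (5 bits).
Byte 2: 0x8F = 10001111 (10xxxxxx ✓), payload 001111.
Concatenate: 10110001111 = 0x58F (11 bits → U+058F).

U+058F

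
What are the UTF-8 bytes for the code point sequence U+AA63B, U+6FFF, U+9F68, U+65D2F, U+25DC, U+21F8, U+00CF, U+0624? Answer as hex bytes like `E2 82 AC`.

F2 AA 98 BB E6 BF BF E9 BD A8 F1 A5 B4 AF E2 97 9C E2 87 B8 C3 8F D8 A4

U+AA63B: 4-byte form → F2 AA 98 BB.
U+6FFF: 3-byte form → E6 BF BF.
U+9F68: 3-byte form → E9 BD A8.
U+65D2F: 4-byte form → F1 A5 B4 AF.
U+25DC: 3-byte form → E2 97 9C.
U+21F8: 3-byte form → E2 87 B8.
U+00CF: 2-byte form → C3 8F.
U+0624: 2-byte form → D8 A4.
Concatenated (24 bytes): F2 AA 98 BB E6 BF BF E9 BD A8 F1 A5 B4 AF E2 97 9C E2 87 B8 C3 8F D8 A4.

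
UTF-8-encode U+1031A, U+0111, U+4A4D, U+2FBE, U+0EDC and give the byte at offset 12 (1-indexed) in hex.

0xBE

1-indexed offset 12 is 0-indexed offset 11.
U+1031A → 4-byte form F0 90 8C 9A at offsets 0–3.
U+0111 → 2-byte form C4 91 at offsets 4–5.
U+4A4D → 3-byte form E4 A9 8D at offsets 6–8.
U+2FBE → 3-byte form E2 BE BE at offsets 9–11.
Offset 11 falls in char 4's range; it's byte 3 of E2 BE BE = 0xBE.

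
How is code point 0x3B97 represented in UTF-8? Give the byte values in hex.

E3 AE 97

U+3B97 = 0x3B97 = 15255 decimal. In range U+0800–U+FFFF → 3-byte form: 1110xxxx 10xxxxxx 10xxxxxx.
Binary (16 bits): 0011101110010111.
Split 4+6+6: 0011 | 101110 | 010111.
Byte 1: 11100011 = 0xE3.
Byte 2: 10101110 = 0xAE.
Byte 3: 10010111 = 0x97.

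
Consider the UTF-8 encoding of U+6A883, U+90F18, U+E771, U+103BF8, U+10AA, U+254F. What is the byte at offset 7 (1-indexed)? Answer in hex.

0xBC

1-indexed offset 7 is 0-indexed offset 6.
U+6A883 → 4-byte form F1 AA A2 83 at offsets 0–3.
U+90F18 → 4-byte form F2 90 BC 98 at offsets 4–7.
Offset 6 falls in char 2's range; it's byte 3 of F2 90 BC 98 = 0xBC.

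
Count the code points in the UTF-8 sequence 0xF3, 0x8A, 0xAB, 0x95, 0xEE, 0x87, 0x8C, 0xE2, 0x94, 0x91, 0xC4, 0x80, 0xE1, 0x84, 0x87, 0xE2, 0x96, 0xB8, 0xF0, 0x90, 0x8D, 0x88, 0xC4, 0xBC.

Byte at offset 0: 0xF3 = 11110011 → 4-byte char (#1). Advance 4.
Byte at offset 4: 0xEE = 11101110 → 3-byte char (#2). Advance 3.
Byte at offset 7: 0xE2 = 11100010 → 3-byte char (#3). Advance 3.
Byte at offset 10: 0xC4 = 11000100 → 2-byte char (#4). Advance 2.
Byte at offset 12: 0xE1 = 11100001 → 3-byte char (#5). Advance 3.
Byte at offset 15: 0xE2 = 11100010 → 3-byte char (#6). Advance 3.
Byte at offset 18: 0xF0 = 11110000 → 4-byte char (#7). Advance 4.
Byte at offset 22: 0xC4 = 11000100 → 2-byte char (#8). Advance 2.
Reached end at offset 24 after 8 code points.

8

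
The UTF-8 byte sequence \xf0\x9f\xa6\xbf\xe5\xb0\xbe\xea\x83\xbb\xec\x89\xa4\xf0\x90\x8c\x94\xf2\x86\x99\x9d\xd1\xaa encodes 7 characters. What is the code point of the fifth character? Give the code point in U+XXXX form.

U+10314

Offset 0: leading byte 0xF0 = 11110000 → 4-byte char #1 = F0 9F A6 BF.
Offset 4: leading byte 0xE5 = 11100101 → 3-byte char #2 = E5 B0 BE.
Offset 7: leading byte 0xEA = 11101010 → 3-byte char #3 = EA 83 BB.
Offset 10: leading byte 0xEC = 11101100 → 3-byte char #4 = EC 89 A4.
Offset 13: leading byte 0xF0 = 11110000 → 4-byte char #5 = F0 90 8C 94.
Leading byte 0xF0 = 11110000 matches 11110xxx → 4-byte sequence.
Byte 1: 0xF0 = 11110000, payload 000 (3 bits).
Byte 2: 0x90 = 10010000 (10xxxxxx ✓), payload 010000.
Byte 3: 0x8C = 10001100 (10xxxxxx ✓), payload 001100.
Byte 4: 0x94 = 10010100 (10xxxxxx ✓), payload 010100.
Concatenate: 000010000001100010100 = 0x10314 (21 bits → U+10314).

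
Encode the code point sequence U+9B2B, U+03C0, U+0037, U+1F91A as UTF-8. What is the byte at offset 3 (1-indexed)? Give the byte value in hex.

1-indexed offset 3 is 0-indexed offset 2.
U+9B2B → 3-byte form E9 AC AB at offsets 0–2.
Offset 2 falls in char 1's range; it's byte 3 of E9 AC AB = 0xAB.

0xAB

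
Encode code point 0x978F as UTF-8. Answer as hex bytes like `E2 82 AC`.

E9 9E 8F

U+978F = 0x978F = 38799 decimal. In range U+0800–U+FFFF → 3-byte form: 1110xxxx 10xxxxxx 10xxxxxx.
Binary (16 bits): 1001011110001111.
Split 4+6+6: 1001 | 011110 | 001111.
Byte 1: 11101001 = 0xE9.
Byte 2: 10011110 = 0x9E.
Byte 3: 10001111 = 0x8F.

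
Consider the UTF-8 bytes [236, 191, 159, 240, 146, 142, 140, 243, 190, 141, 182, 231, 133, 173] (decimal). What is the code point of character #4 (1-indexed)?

U+716D

Offset 0: leading byte 0xEC = 11101100 → 3-byte char #1 = EC BF 9F.
Offset 3: leading byte 0xF0 = 11110000 → 4-byte char #2 = F0 92 8E 8C.
Offset 7: leading byte 0xF3 = 11110011 → 4-byte char #3 = F3 BE 8D B6.
Offset 11: leading byte 0xE7 = 11100111 → 3-byte char #4 = E7 85 AD.
Leading byte 0xE7 = 11100111 matches 1110xxxx → 3-byte sequence.
Byte 1: 0xE7 = 11100111, payload 0111 (4 bits).
Byte 2: 0x85 = 10000101 (10xxxxxx ✓), payload 000101.
Byte 3: 0xAD = 10101101 (10xxxxxx ✓), payload 101101.
Concatenate: 0111000101101101 = 0x716D (16 bits → U+716D).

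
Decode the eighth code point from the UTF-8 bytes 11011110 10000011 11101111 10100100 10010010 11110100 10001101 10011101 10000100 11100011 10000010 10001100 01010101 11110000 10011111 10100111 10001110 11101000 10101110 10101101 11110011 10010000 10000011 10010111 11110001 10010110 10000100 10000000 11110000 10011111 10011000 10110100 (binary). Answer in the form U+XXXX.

Offset 0: leading byte 0xDE = 11011110 → 2-byte char #1 = DE 83.
Offset 2: leading byte 0xEF = 11101111 → 3-byte char #2 = EF A4 92.
Offset 5: leading byte 0xF4 = 11110100 → 4-byte char #3 = F4 8D 9D 84.
Offset 9: leading byte 0xE3 = 11100011 → 3-byte char #4 = E3 82 8C.
Offset 12: leading byte 0x55 = 01010101 → 1-byte char #5 = 55.
Offset 13: leading byte 0xF0 = 11110000 → 4-byte char #6 = F0 9F A7 8E.
Offset 17: leading byte 0xE8 = 11101000 → 3-byte char #7 = E8 AE AD.
Offset 20: leading byte 0xF3 = 11110011 → 4-byte char #8 = F3 90 83 97.
Leading byte 0xF3 = 11110011 matches 11110xxx → 4-byte sequence.
Byte 1: 0xF3 = 11110011, payload 011 (3 bits).
Byte 2: 0x90 = 10010000 (10xxxxxx ✓), payload 010000.
Byte 3: 0x83 = 10000011 (10xxxxxx ✓), payload 000011.
Byte 4: 0x97 = 10010111 (10xxxxxx ✓), payload 010111.
Concatenate: 011010000000011010111 = 0xD00D7 (21 bits → U+D00D7).

U+D00D7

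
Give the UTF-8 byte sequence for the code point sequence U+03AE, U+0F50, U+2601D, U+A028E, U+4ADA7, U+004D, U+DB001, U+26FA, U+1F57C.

CE AE E0 BD 90 F0 A6 80 9D F2 A0 8A 8E F1 8A B6 A7 4D F3 9B 80 81 E2 9B BA F0 9F 95 BC

U+03AE: 2-byte form → CE AE.
U+0F50: 3-byte form → E0 BD 90.
U+2601D: 4-byte form → F0 A6 80 9D.
U+A028E: 4-byte form → F2 A0 8A 8E.
U+4ADA7: 4-byte form → F1 8A B6 A7.
U+004D: 1-byte form → 4D.
U+DB001: 4-byte form → F3 9B 80 81.
U+26FA: 3-byte form → E2 9B BA.
U+1F57C: 4-byte form → F0 9F 95 BC.
Concatenated (29 bytes): CE AE E0 BD 90 F0 A6 80 9D F2 A0 8A 8E F1 8A B6 A7 4D F3 9B 80 81 E2 9B BA F0 9F 95 BC.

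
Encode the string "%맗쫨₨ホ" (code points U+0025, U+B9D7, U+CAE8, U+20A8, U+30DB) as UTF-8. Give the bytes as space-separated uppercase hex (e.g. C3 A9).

U+0025: 1-byte form → 25.
U+B9D7: 3-byte form → EB A7 97.
U+CAE8: 3-byte form → EC AB A8.
U+20A8: 3-byte form → E2 82 A8.
U+30DB: 3-byte form → E3 83 9B.
Concatenated (13 bytes): 25 EB A7 97 EC AB A8 E2 82 A8 E3 83 9B.

25 EB A7 97 EC AB A8 E2 82 A8 E3 83 9B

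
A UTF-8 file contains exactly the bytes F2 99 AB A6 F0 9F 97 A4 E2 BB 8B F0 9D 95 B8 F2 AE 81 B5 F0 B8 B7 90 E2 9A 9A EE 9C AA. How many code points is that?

8

Byte at offset 0: 0xF2 = 11110010 → 4-byte char (#1). Advance 4.
Byte at offset 4: 0xF0 = 11110000 → 4-byte char (#2). Advance 4.
Byte at offset 8: 0xE2 = 11100010 → 3-byte char (#3). Advance 3.
Byte at offset 11: 0xF0 = 11110000 → 4-byte char (#4). Advance 4.
Byte at offset 15: 0xF2 = 11110010 → 4-byte char (#5). Advance 4.
Byte at offset 19: 0xF0 = 11110000 → 4-byte char (#6). Advance 4.
Byte at offset 23: 0xE2 = 11100010 → 3-byte char (#7). Advance 3.
Byte at offset 26: 0xEE = 11101110 → 3-byte char (#8). Advance 3.
Reached end at offset 29 after 8 code points.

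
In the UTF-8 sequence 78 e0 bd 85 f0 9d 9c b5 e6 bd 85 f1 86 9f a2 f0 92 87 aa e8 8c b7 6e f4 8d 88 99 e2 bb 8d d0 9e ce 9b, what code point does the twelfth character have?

Offset 0: leading byte 0x78 = 01111000 → 1-byte char #1 = 78.
Offset 1: leading byte 0xE0 = 11100000 → 3-byte char #2 = E0 BD 85.
Offset 4: leading byte 0xF0 = 11110000 → 4-byte char #3 = F0 9D 9C B5.
Offset 8: leading byte 0xE6 = 11100110 → 3-byte char #4 = E6 BD 85.
Offset 11: leading byte 0xF1 = 11110001 → 4-byte char #5 = F1 86 9F A2.
Offset 15: leading byte 0xF0 = 11110000 → 4-byte char #6 = F0 92 87 AA.
Offset 19: leading byte 0xE8 = 11101000 → 3-byte char #7 = E8 8C B7.
Offset 22: leading byte 0x6E = 01101110 → 1-byte char #8 = 6E.
Offset 23: leading byte 0xF4 = 11110100 → 4-byte char #9 = F4 8D 88 99.
Offset 27: leading byte 0xE2 = 11100010 → 3-byte char #10 = E2 BB 8D.
Offset 30: leading byte 0xD0 = 11010000 → 2-byte char #11 = D0 9E.
Offset 32: leading byte 0xCE = 11001110 → 2-byte char #12 = CE 9B.
Leading byte 0xCE = 11001110 matches 110xxxxx → 2-byte sequence.
Byte 1: 0xCE = 11001110, payload 01110 (5 bits).
Byte 2: 0x9B = 10011011 (10xxxxxx ✓), payload 011011.
Concatenate: 01110011011 = 0x39B (11 bits → U+039B).

U+039B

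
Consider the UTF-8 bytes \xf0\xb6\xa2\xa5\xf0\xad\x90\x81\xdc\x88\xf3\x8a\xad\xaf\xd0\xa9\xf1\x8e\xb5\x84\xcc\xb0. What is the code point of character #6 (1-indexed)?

Offset 0: leading byte 0xF0 = 11110000 → 4-byte char #1 = F0 B6 A2 A5.
Offset 4: leading byte 0xF0 = 11110000 → 4-byte char #2 = F0 AD 90 81.
Offset 8: leading byte 0xDC = 11011100 → 2-byte char #3 = DC 88.
Offset 10: leading byte 0xF3 = 11110011 → 4-byte char #4 = F3 8A AD AF.
Offset 14: leading byte 0xD0 = 11010000 → 2-byte char #5 = D0 A9.
Offset 16: leading byte 0xF1 = 11110001 → 4-byte char #6 = F1 8E B5 84.
Leading byte 0xF1 = 11110001 matches 11110xxx → 4-byte sequence.
Byte 1: 0xF1 = 11110001, payload 001 (3 bits).
Byte 2: 0x8E = 10001110 (10xxxxxx ✓), payload 001110.
Byte 3: 0xB5 = 10110101 (10xxxxxx ✓), payload 110101.
Byte 4: 0x84 = 10000100 (10xxxxxx ✓), payload 000100.
Concatenate: 001001110110101000100 = 0x4ED44 (21 bits → U+4ED44).

U+4ED44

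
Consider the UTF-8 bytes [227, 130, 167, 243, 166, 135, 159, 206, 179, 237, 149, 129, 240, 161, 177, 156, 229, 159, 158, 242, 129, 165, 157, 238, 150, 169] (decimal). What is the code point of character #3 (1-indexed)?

Offset 0: leading byte 0xE3 = 11100011 → 3-byte char #1 = E3 82 A7.
Offset 3: leading byte 0xF3 = 11110011 → 4-byte char #2 = F3 A6 87 9F.
Offset 7: leading byte 0xCE = 11001110 → 2-byte char #3 = CE B3.
Leading byte 0xCE = 11001110 matches 110xxxxx → 2-byte sequence.
Byte 1: 0xCE = 11001110, payload 01110 (5 bits).
Byte 2: 0xB3 = 10110011 (10xxxxxx ✓), payload 110011.
Concatenate: 01110110011 = 0x3B3 (11 bits → U+03B3).

U+03B3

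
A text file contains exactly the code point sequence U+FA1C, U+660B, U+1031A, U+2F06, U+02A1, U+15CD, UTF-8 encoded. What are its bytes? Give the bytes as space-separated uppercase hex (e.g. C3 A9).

U+FA1C: 3-byte form → EF A8 9C.
U+660B: 3-byte form → E6 98 8B.
U+1031A: 4-byte form → F0 90 8C 9A.
U+2F06: 3-byte form → E2 BC 86.
U+02A1: 2-byte form → CA A1.
U+15CD: 3-byte form → E1 97 8D.
Concatenated (18 bytes): EF A8 9C E6 98 8B F0 90 8C 9A E2 BC 86 CA A1 E1 97 8D.

EF A8 9C E6 98 8B F0 90 8C 9A E2 BC 86 CA A1 E1 97 8D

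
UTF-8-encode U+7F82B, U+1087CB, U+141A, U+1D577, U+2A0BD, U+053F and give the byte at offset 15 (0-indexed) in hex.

0xF0

U+7F82B → 4-byte form F1 BF A0 AB at offsets 0–3.
U+1087CB → 4-byte form F4 88 9F 8B at offsets 4–7.
U+141A → 3-byte form E1 90 9A at offsets 8–10.
U+1D577 → 4-byte form F0 9D 95 B7 at offsets 11–14.
U+2A0BD → 4-byte form F0 AA 82 BD at offsets 15–18.
Offset 15 falls in char 5's range; it's byte 1 of F0 AA 82 BD = 0xF0.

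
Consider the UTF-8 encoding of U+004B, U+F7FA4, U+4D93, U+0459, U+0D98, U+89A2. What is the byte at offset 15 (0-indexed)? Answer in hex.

U+004B → 1-byte form 4B at offsets 0–0.
U+F7FA4 → 4-byte form F3 B7 BE A4 at offsets 1–4.
U+4D93 → 3-byte form E4 B6 93 at offsets 5–7.
U+0459 → 2-byte form D1 99 at offsets 8–9.
U+0D98 → 3-byte form E0 B6 98 at offsets 10–12.
U+89A2 → 3-byte form E8 A6 A2 at offsets 13–15.
Offset 15 falls in char 6's range; it's byte 3 of E8 A6 A2 = 0xA2.

0xA2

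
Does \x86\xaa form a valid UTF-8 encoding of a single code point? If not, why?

Byte 0x86 = 10000110 has the form 10xxxxxx — a continuation byte — but there is no preceding leading byte.

invalid (continuation byte with no leading byte)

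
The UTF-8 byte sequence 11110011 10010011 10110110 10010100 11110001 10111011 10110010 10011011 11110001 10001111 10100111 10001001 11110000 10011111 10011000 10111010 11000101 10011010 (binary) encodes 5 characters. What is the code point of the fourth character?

U+1F63A

Offset 0: leading byte 0xF3 = 11110011 → 4-byte char #1 = F3 93 B6 94.
Offset 4: leading byte 0xF1 = 11110001 → 4-byte char #2 = F1 BB B2 9B.
Offset 8: leading byte 0xF1 = 11110001 → 4-byte char #3 = F1 8F A7 89.
Offset 12: leading byte 0xF0 = 11110000 → 4-byte char #4 = F0 9F 98 BA.
Leading byte 0xF0 = 11110000 matches 11110xxx → 4-byte sequence.
Byte 1: 0xF0 = 11110000, payload 000 (3 bits).
Byte 2: 0x9F = 10011111 (10xxxxxx ✓), payload 011111.
Byte 3: 0x98 = 10011000 (10xxxxxx ✓), payload 011000.
Byte 4: 0xBA = 10111010 (10xxxxxx ✓), payload 111010.
Concatenate: 000011111011000111010 = 0x1F63A (21 bits → U+1F63A).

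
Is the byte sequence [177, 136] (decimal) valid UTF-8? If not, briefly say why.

invalid (continuation byte with no leading byte)

Byte 0xB1 = 10110001 has the form 10xxxxxx — a continuation byte — but there is no preceding leading byte.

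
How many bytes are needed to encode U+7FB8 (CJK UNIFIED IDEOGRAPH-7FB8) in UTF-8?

3

U+7FB8 = 0x7FB8. UTF-8 uses 1 byte below 0x80, 2 below 0x800, 3 below 0x10000, 4 up to 0x10FFFF. 0x7FB8 is in U+0800–U+FFFF → 3 bytes.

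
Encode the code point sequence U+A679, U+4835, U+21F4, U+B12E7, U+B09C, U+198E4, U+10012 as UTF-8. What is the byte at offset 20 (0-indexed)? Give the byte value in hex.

U+A679 → 3-byte form EA 99 B9 at offsets 0–2.
U+4835 → 3-byte form E4 A0 B5 at offsets 3–5.
U+21F4 → 3-byte form E2 87 B4 at offsets 6–8.
U+B12E7 → 4-byte form F2 B1 8B A7 at offsets 9–12.
U+B09C → 3-byte form EB 82 9C at offsets 13–15.
U+198E4 → 4-byte form F0 99 A3 A4 at offsets 16–19.
U+10012 → 4-byte form F0 90 80 92 at offsets 20–23.
Offset 20 falls in char 7's range; it's byte 1 of F0 90 80 92 = 0xF0.

0xF0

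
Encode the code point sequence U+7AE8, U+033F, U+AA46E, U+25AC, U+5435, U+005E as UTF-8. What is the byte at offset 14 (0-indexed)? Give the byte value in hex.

U+7AE8 → 3-byte form E7 AB A8 at offsets 0–2.
U+033F → 2-byte form CC BF at offsets 3–4.
U+AA46E → 4-byte form F2 AA 91 AE at offsets 5–8.
U+25AC → 3-byte form E2 96 AC at offsets 9–11.
U+5435 → 3-byte form E5 90 B5 at offsets 12–14.
Offset 14 falls in char 5's range; it's byte 3 of E5 90 B5 = 0xB5.

0xB5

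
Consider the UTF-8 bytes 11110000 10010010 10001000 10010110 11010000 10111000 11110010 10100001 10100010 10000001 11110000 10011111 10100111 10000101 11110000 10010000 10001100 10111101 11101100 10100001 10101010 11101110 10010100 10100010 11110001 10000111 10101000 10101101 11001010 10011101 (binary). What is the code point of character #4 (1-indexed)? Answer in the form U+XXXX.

Offset 0: leading byte 0xF0 = 11110000 → 4-byte char #1 = F0 92 88 96.
Offset 4: leading byte 0xD0 = 11010000 → 2-byte char #2 = D0 B8.
Offset 6: leading byte 0xF2 = 11110010 → 4-byte char #3 = F2 A1 A2 81.
Offset 10: leading byte 0xF0 = 11110000 → 4-byte char #4 = F0 9F A7 85.
Leading byte 0xF0 = 11110000 matches 11110xxx → 4-byte sequence.
Byte 1: 0xF0 = 11110000, payload 000 (3 bits).
Byte 2: 0x9F = 10011111 (10xxxxxx ✓), payload 011111.
Byte 3: 0xA7 = 10100111 (10xxxxxx ✓), payload 100111.
Byte 4: 0x85 = 10000101 (10xxxxxx ✓), payload 000101.
Concatenate: 000011111100111000101 = 0x1F9C5 (21 bits → U+1F9C5).

U+1F9C5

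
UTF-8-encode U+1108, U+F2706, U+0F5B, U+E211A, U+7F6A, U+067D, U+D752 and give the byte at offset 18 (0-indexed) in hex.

0xBD

U+1108 → 3-byte form E1 84 88 at offsets 0–2.
U+F2706 → 4-byte form F3 B2 9C 86 at offsets 3–6.
U+0F5B → 3-byte form E0 BD 9B at offsets 7–9.
U+E211A → 4-byte form F3 A2 84 9A at offsets 10–13.
U+7F6A → 3-byte form E7 BD AA at offsets 14–16.
U+067D → 2-byte form D9 BD at offsets 17–18.
Offset 18 falls in char 6's range; it's byte 2 of D9 BD = 0xBD.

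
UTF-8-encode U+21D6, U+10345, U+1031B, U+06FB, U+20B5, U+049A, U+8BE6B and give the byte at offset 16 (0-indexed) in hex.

U+21D6 → 3-byte form E2 87 96 at offsets 0–2.
U+10345 → 4-byte form F0 90 8D 85 at offsets 3–6.
U+1031B → 4-byte form F0 90 8C 9B at offsets 7–10.
U+06FB → 2-byte form DB BB at offsets 11–12.
U+20B5 → 3-byte form E2 82 B5 at offsets 13–15.
U+049A → 2-byte form D2 9A at offsets 16–17.
Offset 16 falls in char 6's range; it's byte 1 of D2 9A = 0xD2.

0xD2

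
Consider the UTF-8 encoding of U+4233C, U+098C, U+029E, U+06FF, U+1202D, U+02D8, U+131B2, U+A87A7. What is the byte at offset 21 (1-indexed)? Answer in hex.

0xB2

1-indexed offset 21 is 0-indexed offset 20.
U+4233C → 4-byte form F1 82 8C BC at offsets 0–3.
U+098C → 3-byte form E0 A6 8C at offsets 4–6.
U+029E → 2-byte form CA 9E at offsets 7–8.
U+06FF → 2-byte form DB BF at offsets 9–10.
U+1202D → 4-byte form F0 92 80 AD at offsets 11–14.
U+02D8 → 2-byte form CB 98 at offsets 15–16.
U+131B2 → 4-byte form F0 93 86 B2 at offsets 17–20.
Offset 20 falls in char 7's range; it's byte 4 of F0 93 86 B2 = 0xB2.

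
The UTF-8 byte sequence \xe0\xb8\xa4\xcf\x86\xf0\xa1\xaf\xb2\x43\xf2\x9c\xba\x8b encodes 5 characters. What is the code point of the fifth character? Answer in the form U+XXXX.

Offset 0: leading byte 0xE0 = 11100000 → 3-byte char #1 = E0 B8 A4.
Offset 3: leading byte 0xCF = 11001111 → 2-byte char #2 = CF 86.
Offset 5: leading byte 0xF0 = 11110000 → 4-byte char #3 = F0 A1 AF B2.
Offset 9: leading byte 0x43 = 01000011 → 1-byte char #4 = 43.
Offset 10: leading byte 0xF2 = 11110010 → 4-byte char #5 = F2 9C BA 8B.
Leading byte 0xF2 = 11110010 matches 11110xxx → 4-byte sequence.
Byte 1: 0xF2 = 11110010, payload 010 (3 bits).
Byte 2: 0x9C = 10011100 (10xxxxxx ✓), payload 011100.
Byte 3: 0xBA = 10111010 (10xxxxxx ✓), payload 111010.
Byte 4: 0x8B = 10001011 (10xxxxxx ✓), payload 001011.
Concatenate: 010011100111010001011 = 0x9CE8B (21 bits → U+9CE8B).

U+9CE8B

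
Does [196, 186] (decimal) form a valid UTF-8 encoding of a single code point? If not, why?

Leading byte 0xC4 = 11000100 → 2-byte form.
Continuation bytes 0xBA=10111010 all match 10xxxxxx.
Decoded value 0x13A is ≥ 0x80 (shortest form) and not a surrogate.

valid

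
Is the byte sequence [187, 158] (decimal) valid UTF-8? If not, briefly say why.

invalid (continuation byte with no leading byte)

Byte 0xBB = 10111011 has the form 10xxxxxx — a continuation byte — but there is no preceding leading byte.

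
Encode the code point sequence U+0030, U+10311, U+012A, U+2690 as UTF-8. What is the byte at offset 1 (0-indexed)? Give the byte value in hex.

U+0030 → 1-byte form 30 at offsets 0–0.
U+10311 → 4-byte form F0 90 8C 91 at offsets 1–4.
Offset 1 falls in char 2's range; it's byte 1 of F0 90 8C 91 = 0xF0.

0xF0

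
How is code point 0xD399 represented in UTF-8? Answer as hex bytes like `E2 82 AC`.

ED 8E 99

U+D399 = 0xD399 = 54169 decimal. In range U+0800–U+FFFF → 3-byte form: 1110xxxx 10xxxxxx 10xxxxxx.
Binary (16 bits): 1101001110011001.
Split 4+6+6: 1101 | 001110 | 011001.
Byte 1: 11101101 = 0xED.
Byte 2: 10001110 = 0x8E.
Byte 3: 10011001 = 0x99.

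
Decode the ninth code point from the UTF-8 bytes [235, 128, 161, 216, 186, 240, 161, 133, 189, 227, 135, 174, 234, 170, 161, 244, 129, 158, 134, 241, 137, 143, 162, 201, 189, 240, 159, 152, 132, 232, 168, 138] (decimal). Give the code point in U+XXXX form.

U+1F604

Offset 0: leading byte 0xEB = 11101011 → 3-byte char #1 = EB 80 A1.
Offset 3: leading byte 0xD8 = 11011000 → 2-byte char #2 = D8 BA.
Offset 5: leading byte 0xF0 = 11110000 → 4-byte char #3 = F0 A1 85 BD.
Offset 9: leading byte 0xE3 = 11100011 → 3-byte char #4 = E3 87 AE.
Offset 12: leading byte 0xEA = 11101010 → 3-byte char #5 = EA AA A1.
Offset 15: leading byte 0xF4 = 11110100 → 4-byte char #6 = F4 81 9E 86.
Offset 19: leading byte 0xF1 = 11110001 → 4-byte char #7 = F1 89 8F A2.
Offset 23: leading byte 0xC9 = 11001001 → 2-byte char #8 = C9 BD.
Offset 25: leading byte 0xF0 = 11110000 → 4-byte char #9 = F0 9F 98 84.
Leading byte 0xF0 = 11110000 matches 11110xxx → 4-byte sequence.
Byte 1: 0xF0 = 11110000, payload 000 (3 bits).
Byte 2: 0x9F = 10011111 (10xxxxxx ✓), payload 011111.
Byte 3: 0x98 = 10011000 (10xxxxxx ✓), payload 011000.
Byte 4: 0x84 = 10000100 (10xxxxxx ✓), payload 000100.
Concatenate: 000011111011000000100 = 0x1F604 (21 bits → U+1F604).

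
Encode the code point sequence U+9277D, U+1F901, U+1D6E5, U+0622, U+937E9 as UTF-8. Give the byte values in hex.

U+9277D: 4-byte form → F2 92 9D BD.
U+1F901: 4-byte form → F0 9F A4 81.
U+1D6E5: 4-byte form → F0 9D 9B A5.
U+0622: 2-byte form → D8 A2.
U+937E9: 4-byte form → F2 93 9F A9.
Concatenated (18 bytes): F2 92 9D BD F0 9F A4 81 F0 9D 9B A5 D8 A2 F2 93 9F A9.

F2 92 9D BD F0 9F A4 81 F0 9D 9B A5 D8 A2 F2 93 9F A9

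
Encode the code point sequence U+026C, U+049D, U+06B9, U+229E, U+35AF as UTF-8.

U+026C: 2-byte form → C9 AC.
U+049D: 2-byte form → D2 9D.
U+06B9: 2-byte form → DA B9.
U+229E: 3-byte form → E2 8A 9E.
U+35AF: 3-byte form → E3 96 AF.
Concatenated (12 bytes): C9 AC D2 9D DA B9 E2 8A 9E E3 96 AF.

C9 AC D2 9D DA B9 E2 8A 9E E3 96 AF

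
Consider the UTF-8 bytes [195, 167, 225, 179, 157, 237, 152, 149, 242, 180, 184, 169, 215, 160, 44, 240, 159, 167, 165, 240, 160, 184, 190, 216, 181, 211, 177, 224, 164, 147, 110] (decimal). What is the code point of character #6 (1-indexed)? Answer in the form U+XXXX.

Offset 0: leading byte 0xC3 = 11000011 → 2-byte char #1 = C3 A7.
Offset 2: leading byte 0xE1 = 11100001 → 3-byte char #2 = E1 B3 9D.
Offset 5: leading byte 0xED = 11101101 → 3-byte char #3 = ED 98 95.
Offset 8: leading byte 0xF2 = 11110010 → 4-byte char #4 = F2 B4 B8 A9.
Offset 12: leading byte 0xD7 = 11010111 → 2-byte char #5 = D7 A0.
Offset 14: leading byte 0x2C = 00101100 → 1-byte char #6 = 2C.
Leading byte 0x2C = 00101100 matches 0xxxxxxx → 1-byte sequence.
Byte 1: 0x2C = 00101100, payload 0101100 (7 bits).
Concatenate: 0101100 = 0x2C (7 bits → U+002C).

U+002C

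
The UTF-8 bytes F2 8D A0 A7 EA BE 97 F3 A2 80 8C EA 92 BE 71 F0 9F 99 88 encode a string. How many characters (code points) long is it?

6

Byte at offset 0: 0xF2 = 11110010 → 4-byte char (#1). Advance 4.
Byte at offset 4: 0xEA = 11101010 → 3-byte char (#2). Advance 3.
Byte at offset 7: 0xF3 = 11110011 → 4-byte char (#3). Advance 4.
Byte at offset 11: 0xEA = 11101010 → 3-byte char (#4). Advance 3.
Byte at offset 14: 0x71 = 01110001 → 1-byte char (#5). Advance 1.
Byte at offset 15: 0xF0 = 11110000 → 4-byte char (#6). Advance 4.
Reached end at offset 19 after 6 code points.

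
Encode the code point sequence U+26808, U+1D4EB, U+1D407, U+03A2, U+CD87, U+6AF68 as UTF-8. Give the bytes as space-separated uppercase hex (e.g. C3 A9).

U+26808: 4-byte form → F0 A6 A0 88.
U+1D4EB: 4-byte form → F0 9D 93 AB.
U+1D407: 4-byte form → F0 9D 90 87.
U+03A2: 2-byte form → CE A2.
U+CD87: 3-byte form → EC B6 87.
U+6AF68: 4-byte form → F1 AA BD A8.
Concatenated (21 bytes): F0 A6 A0 88 F0 9D 93 AB F0 9D 90 87 CE A2 EC B6 87 F1 AA BD A8.

F0 A6 A0 88 F0 9D 93 AB F0 9D 90 87 CE A2 EC B6 87 F1 AA BD A8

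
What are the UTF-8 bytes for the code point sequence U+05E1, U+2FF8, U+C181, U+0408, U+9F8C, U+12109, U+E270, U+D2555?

U+05E1: 2-byte form → D7 A1.
U+2FF8: 3-byte form → E2 BF B8.
U+C181: 3-byte form → EC 86 81.
U+0408: 2-byte form → D0 88.
U+9F8C: 3-byte form → E9 BE 8C.
U+12109: 4-byte form → F0 92 84 89.
U+E270: 3-byte form → EE 89 B0.
U+D2555: 4-byte form → F3 92 95 95.
Concatenated (24 bytes): D7 A1 E2 BF B8 EC 86 81 D0 88 E9 BE 8C F0 92 84 89 EE 89 B0 F3 92 95 95.

D7 A1 E2 BF B8 EC 86 81 D0 88 E9 BE 8C F0 92 84 89 EE 89 B0 F3 92 95 95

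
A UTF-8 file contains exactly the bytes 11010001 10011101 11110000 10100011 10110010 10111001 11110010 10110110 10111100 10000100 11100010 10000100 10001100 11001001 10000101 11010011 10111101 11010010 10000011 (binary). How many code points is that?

7

Byte at offset 0: 0xD1 = 11010001 → 2-byte char (#1). Advance 2.
Byte at offset 2: 0xF0 = 11110000 → 4-byte char (#2). Advance 4.
Byte at offset 6: 0xF2 = 11110010 → 4-byte char (#3). Advance 4.
Byte at offset 10: 0xE2 = 11100010 → 3-byte char (#4). Advance 3.
Byte at offset 13: 0xC9 = 11001001 → 2-byte char (#5). Advance 2.
Byte at offset 15: 0xD3 = 11010011 → 2-byte char (#6). Advance 2.
Byte at offset 17: 0xD2 = 11010010 → 2-byte char (#7). Advance 2.
Reached end at offset 19 after 7 code points.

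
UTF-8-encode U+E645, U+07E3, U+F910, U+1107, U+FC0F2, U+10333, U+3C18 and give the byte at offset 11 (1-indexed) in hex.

1-indexed offset 11 is 0-indexed offset 10.
U+E645 → 3-byte form EE 99 85 at offsets 0–2.
U+07E3 → 2-byte form DF A3 at offsets 3–4.
U+F910 → 3-byte form EF A4 90 at offsets 5–7.
U+1107 → 3-byte form E1 84 87 at offsets 8–10.
Offset 10 falls in char 4's range; it's byte 3 of E1 84 87 = 0x87.

0x87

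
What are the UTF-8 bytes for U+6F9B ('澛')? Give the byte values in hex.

U+6F9B = 0x6F9B = 28571 decimal. In range U+0800–U+FFFF → 3-byte form: 1110xxxx 10xxxxxx 10xxxxxx.
Binary (16 bits): 0110111110011011.
Split 4+6+6: 0110 | 111110 | 011011.
Byte 1: 11100110 = 0xE6.
Byte 2: 10111110 = 0xBE.
Byte 3: 10011011 = 0x9B.

E6 BE 9B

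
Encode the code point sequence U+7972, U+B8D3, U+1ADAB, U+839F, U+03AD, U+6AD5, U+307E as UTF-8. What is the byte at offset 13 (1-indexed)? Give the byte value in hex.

1-indexed offset 13 is 0-indexed offset 12.
U+7972 → 3-byte form E7 A5 B2 at offsets 0–2.
U+B8D3 → 3-byte form EB A3 93 at offsets 3–5.
U+1ADAB → 4-byte form F0 9A B6 AB at offsets 6–9.
U+839F → 3-byte form E8 8E 9F at offsets 10–12.
Offset 12 falls in char 4's range; it's byte 3 of E8 8E 9F = 0x9F.

0x9F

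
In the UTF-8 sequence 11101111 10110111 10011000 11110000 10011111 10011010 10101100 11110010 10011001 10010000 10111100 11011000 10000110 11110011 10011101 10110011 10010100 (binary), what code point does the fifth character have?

U+DDCD4

Offset 0: leading byte 0xEF = 11101111 → 3-byte char #1 = EF B7 98.
Offset 3: leading byte 0xF0 = 11110000 → 4-byte char #2 = F0 9F 9A AC.
Offset 7: leading byte 0xF2 = 11110010 → 4-byte char #3 = F2 99 90 BC.
Offset 11: leading byte 0xD8 = 11011000 → 2-byte char #4 = D8 86.
Offset 13: leading byte 0xF3 = 11110011 → 4-byte char #5 = F3 9D B3 94.
Leading byte 0xF3 = 11110011 matches 11110xxx → 4-byte sequence.
Byte 1: 0xF3 = 11110011, payload 011 (3 bits).
Byte 2: 0x9D = 10011101 (10xxxxxx ✓), payload 011101.
Byte 3: 0xB3 = 10110011 (10xxxxxx ✓), payload 110011.
Byte 4: 0x94 = 10010100 (10xxxxxx ✓), payload 010100.
Concatenate: 011011101110011010100 = 0xDDCD4 (21 bits → U+DDCD4).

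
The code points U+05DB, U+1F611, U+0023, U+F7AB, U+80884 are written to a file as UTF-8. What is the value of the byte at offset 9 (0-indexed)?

0xAB

U+05DB → 2-byte form D7 9B at offsets 0–1.
U+1F611 → 4-byte form F0 9F 98 91 at offsets 2–5.
U+0023 → 1-byte form 23 at offsets 6–6.
U+F7AB → 3-byte form EF 9E AB at offsets 7–9.
Offset 9 falls in char 4's range; it's byte 3 of EF 9E AB = 0xAB.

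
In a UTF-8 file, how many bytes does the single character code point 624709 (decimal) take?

4

U+98845 = 0x98845. UTF-8 uses 1 byte below 0x80, 2 below 0x800, 3 below 0x10000, 4 up to 0x10FFFF. 0x98845 is in U+10000–U+10FFFF → 4 bytes.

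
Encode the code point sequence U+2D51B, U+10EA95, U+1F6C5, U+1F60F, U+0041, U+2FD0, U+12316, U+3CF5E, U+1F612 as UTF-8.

F0 AD 94 9B F4 8E AA 95 F0 9F 9B 85 F0 9F 98 8F 41 E2 BF 90 F0 92 8C 96 F0 BC BD 9E F0 9F 98 92

U+2D51B: 4-byte form → F0 AD 94 9B.
U+10EA95: 4-byte form → F4 8E AA 95.
U+1F6C5: 4-byte form → F0 9F 9B 85.
U+1F60F: 4-byte form → F0 9F 98 8F.
U+0041: 1-byte form → 41.
U+2FD0: 3-byte form → E2 BF 90.
U+12316: 4-byte form → F0 92 8C 96.
U+3CF5E: 4-byte form → F0 BC BD 9E.
U+1F612: 4-byte form → F0 9F 98 92.
Concatenated (32 bytes): F0 AD 94 9B F4 8E AA 95 F0 9F 9B 85 F0 9F 98 8F 41 E2 BF 90 F0 92 8C 96 F0 BC BD 9E F0 9F 98 92.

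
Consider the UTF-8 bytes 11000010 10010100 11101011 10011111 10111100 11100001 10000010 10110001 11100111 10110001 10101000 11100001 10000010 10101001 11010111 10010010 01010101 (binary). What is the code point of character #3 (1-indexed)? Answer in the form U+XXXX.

U+10B1

Offset 0: leading byte 0xC2 = 11000010 → 2-byte char #1 = C2 94.
Offset 2: leading byte 0xEB = 11101011 → 3-byte char #2 = EB 9F BC.
Offset 5: leading byte 0xE1 = 11100001 → 3-byte char #3 = E1 82 B1.
Leading byte 0xE1 = 11100001 matches 1110xxxx → 3-byte sequence.
Byte 1: 0xE1 = 11100001, payload 0001 (4 bits).
Byte 2: 0x82 = 10000010 (10xxxxxx ✓), payload 000010.
Byte 3: 0xB1 = 10110001 (10xxxxxx ✓), payload 110001.
Concatenate: 0001000010110001 = 0x10B1 (16 bits → U+10B1).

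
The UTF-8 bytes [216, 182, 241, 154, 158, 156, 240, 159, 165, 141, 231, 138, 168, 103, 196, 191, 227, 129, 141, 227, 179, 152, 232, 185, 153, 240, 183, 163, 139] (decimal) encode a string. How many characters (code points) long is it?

Byte at offset 0: 0xD8 = 11011000 → 2-byte char (#1). Advance 2.
Byte at offset 2: 0xF1 = 11110001 → 4-byte char (#2). Advance 4.
Byte at offset 6: 0xF0 = 11110000 → 4-byte char (#3). Advance 4.
Byte at offset 10: 0xE7 = 11100111 → 3-byte char (#4). Advance 3.
Byte at offset 13: 0x67 = 01100111 → 1-byte char (#5). Advance 1.
Byte at offset 14: 0xC4 = 11000100 → 2-byte char (#6). Advance 2.
Byte at offset 16: 0xE3 = 11100011 → 3-byte char (#7). Advance 3.
Byte at offset 19: 0xE3 = 11100011 → 3-byte char (#8). Advance 3.
Byte at offset 22: 0xE8 = 11101000 → 3-byte char (#9). Advance 3.
Byte at offset 25: 0xF0 = 11110000 → 4-byte char (#10). Advance 4.
Reached end at offset 29 after 10 code points.

10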